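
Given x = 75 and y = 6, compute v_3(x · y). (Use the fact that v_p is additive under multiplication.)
v_3(450) = 2

v_p(x) = 1 (factor: 75 = 3^1 · 25); v_p(y) = 1 (factor: 6 = 3^1 · 2). Additivity: v_p(xy) = v_p(x) + v_p(y) = 1 + 1 = 2. (Direct check: xy = 450 = 3^2 · (50).)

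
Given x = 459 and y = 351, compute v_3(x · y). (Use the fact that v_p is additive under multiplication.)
v_3(161109) = 6

v_p(x) = 3 (factor: 459 = 3^3 · 17); v_p(y) = 3 (factor: 351 = 3^3 · 13). Additivity: v_p(xy) = v_p(x) + v_p(y) = 3 + 3 = 6. (Direct check: xy = 161109 = 3^6 · (221).)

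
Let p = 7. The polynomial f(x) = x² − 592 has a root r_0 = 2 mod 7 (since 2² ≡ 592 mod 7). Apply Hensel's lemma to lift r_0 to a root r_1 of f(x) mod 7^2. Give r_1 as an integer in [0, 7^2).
r_1 = 2 (mod 49)

Hensel's recurrence: r_{i+1} = r_i − f(r_i)·(f′(r_i))^{-1} mod 7^{i+2}, with f′(x) = 2x. Iterate:
  r_0 = 2 (mod 7)
  r_1 = 2 (mod 49)
Final: r_1 = 2, and one checks f(r_1) ≡ 0 mod 7^2.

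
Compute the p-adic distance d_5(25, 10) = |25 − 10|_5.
d_5(25, 10) = 1/5

Step 1 — x − y = 25 − 10 = 15. Step 2 — v_5(15) = 1 (factor: 15 = (5^1 · 3); the sign does not affect v_p). Step 3 — |x − y|_5 = 5^{-1} = 1/5.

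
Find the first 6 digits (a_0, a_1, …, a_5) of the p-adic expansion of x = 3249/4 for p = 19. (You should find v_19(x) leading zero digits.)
(a_0, …, a_5) = (0, 0, 7, 14, 4, 14)

v_19(3249/4) = 2, so a_0 = ... = a_1 = 0. Factor out: x = 19^2 · u with u = 9/4 a unit in ℤ_19. Expand u iteratively via a_{v+i} = u_i mod 19, u_{i+1} = (u_i − a_{v+i})/19:
  u_0 = 9/4;  a_2 = 7;  u_1 = (u_0 − 7)/19 = -1/4
  u_1 = -1/4;  a_3 = 14;  u_2 = (u_1 − 14)/19 = -3/4
  u_2 = -3/4;  a_4 = 4;  u_3 = (u_2 − 4)/19 = -1/4
  u_3 = -1/4;  a_5 = 14;  u_4 = (u_3 − 14)/19 = -3/4
Digits: (0, 0, 7, 14, 4, 14).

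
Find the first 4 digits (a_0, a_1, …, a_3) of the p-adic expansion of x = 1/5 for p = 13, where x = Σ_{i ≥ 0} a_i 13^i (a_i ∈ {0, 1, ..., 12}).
(a_0, …, a_3) = (8, 2, 5, 10)

v_13(1/5) = 0 (numerator and denominator both coprime to 13), so x ∈ ℤ_13^×. Compute digits iteratively via a_i = x_i mod 13, x_{i+1} = (x_i − a_i)/13, with x_0 = x:
  x_0 = 1/5;  a_0 = 8;  x_1 = (x_0 − 8)/13 = -3/5
  x_1 = -3/5;  a_1 = 2;  x_2 = (x_1 − 2)/13 = -1/5
  x_2 = -1/5;  a_2 = 5;  x_3 = (x_2 − 5)/13 = -2/5
  x_3 = -2/5;  a_3 = 10;  x_4 = (x_3 − 10)/13 = -4/5
Digits: (8, 2, 5, 10).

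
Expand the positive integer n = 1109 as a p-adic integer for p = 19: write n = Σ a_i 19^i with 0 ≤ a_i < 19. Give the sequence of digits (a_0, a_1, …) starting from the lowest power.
(a_0, a_1, …) = (7, 1, 3)

Repeated division by 19 gives the digits low-to-high: 1109 = 7 + 1·19^1 + 3·19^2. Digit sequence: (7, 1, 3).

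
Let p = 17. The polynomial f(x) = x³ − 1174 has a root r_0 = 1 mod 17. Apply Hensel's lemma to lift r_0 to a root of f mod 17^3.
r_2 = 4727 (mod 4913)

Hensel: r_{i+1} = r_i − f(r_i)/f′(r_i) mod 17^{i+2}, where f′(x) = 3x². Iterate:
  r_0 = 1 (mod 17)
  r_1 = 103 (mod 289)
  r_2 = 4727 (mod 4913)
Final: r = 4727 with f(r) ≡ 0 mod 17^3.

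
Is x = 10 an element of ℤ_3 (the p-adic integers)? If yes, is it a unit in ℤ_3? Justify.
x ∈ ℤ_3^× (unit); v_3(x) = 0

ℤ_3 = {x ∈ ℚ_3 : v_3(x) ≥ 0} and ℤ_3^× = {x ∈ ℤ_3 : v_3(x) = 0}. Here v_3(10) = v_3(num) − v_3(den) = 0; compare against these criteria.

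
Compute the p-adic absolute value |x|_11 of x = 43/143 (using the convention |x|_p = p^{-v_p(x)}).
|43/143|_11 = 11

Step 1 — compute v_11(x) by factoring powers of 11 out of the numerator and denominator: v_11(43/143) = -1. Step 2 — apply |x|_p = p^{-v_p(x)} = 11^{1} = 11.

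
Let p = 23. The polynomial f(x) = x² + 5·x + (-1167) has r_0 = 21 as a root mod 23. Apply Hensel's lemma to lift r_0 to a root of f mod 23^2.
r_1 = 113 (mod 529)

Hensel: r_{i+1} = r_i − f(r_i)·(f′(r_i))^{-1} mod 23^{i+2}, f′(x) = 2x + 5. Iterate:
  r_0 = 21 (mod 23)
  r_1 = 113 (mod 529)
Final: r = 113 satisfies f(r) ≡ 0 mod 23^2.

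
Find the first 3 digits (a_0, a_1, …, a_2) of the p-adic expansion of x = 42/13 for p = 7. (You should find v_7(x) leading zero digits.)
(a_0, …, a_2) = (0, 1, 1)

v_7(42/13) = 1, so a_0 = ... = a_0 = 0. Factor out: x = 7^1 · u with u = 6/13 a unit in ℤ_7. Expand u iteratively via a_{v+i} = u_i mod 7, u_{i+1} = (u_i − a_{v+i})/7:
  u_0 = 6/13;  a_1 = 1;  u_1 = (u_0 − 1)/7 = -1/13
  u_1 = -1/13;  a_2 = 1;  u_2 = (u_1 − 1)/7 = -2/13
Digits: (0, 1, 1).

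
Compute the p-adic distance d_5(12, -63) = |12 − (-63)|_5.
d_5(12, -63) = 1/25

Step 1 — x − y = 12 − (-63) = 75. Step 2 — v_5(75) = 2 (factor: 75 = (5^2 · 3); the sign does not affect v_p). Step 3 — |x − y|_5 = 5^{-2} = 1/25.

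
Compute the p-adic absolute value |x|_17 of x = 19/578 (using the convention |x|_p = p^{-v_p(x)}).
|19/578|_17 = 289

Step 1 — compute v_17(x) by factoring powers of 17 out of the numerator and denominator: v_17(19/578) = -2. Step 2 — apply |x|_p = p^{-v_p(x)} = 17^{2} = 289.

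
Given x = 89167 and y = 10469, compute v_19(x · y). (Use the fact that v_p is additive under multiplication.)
v_19(933489323) = 5

v_p(x) = 3 (factor: 89167 = 19^3 · 13); v_p(y) = 2 (factor: 10469 = 19^2 · 29). Additivity: v_p(xy) = v_p(x) + v_p(y) = 3 + 2 = 5. (Direct check: xy = 933489323 = 19^5 · (377).)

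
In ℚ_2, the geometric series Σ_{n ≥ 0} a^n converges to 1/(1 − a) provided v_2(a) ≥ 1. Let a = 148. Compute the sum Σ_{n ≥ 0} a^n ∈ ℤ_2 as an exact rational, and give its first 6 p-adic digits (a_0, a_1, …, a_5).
Σ a^n = 1/(1 − a) = -1/147;  first 6 digits = (1, 0, 1, 0, 0, 1)

v_2(a) = 2 ≥ 1, so the series converges in ℤ_2 to 1/(1 − a) = 1/(1 − 148) = -1/147. Expand this rational in ℤ_2: compute digits iteratively via d_i = x_i mod 2, x_{i+1} = (x_i − d_i)/2. The first 6 digits are (1, 0, 1, 0, 0, 1).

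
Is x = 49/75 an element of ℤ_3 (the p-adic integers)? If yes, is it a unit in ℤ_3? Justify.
x ∉ ℤ_3 (v_3(x) = -1 < 0)

ℤ_3 = {x ∈ ℚ_3 : v_3(x) ≥ 0} and ℤ_3^× = {x ∈ ℤ_3 : v_3(x) = 0}. Here v_3(49/75) = v_3(num) − v_3(den) = -1; compare against these criteria.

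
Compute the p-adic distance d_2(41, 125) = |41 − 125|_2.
d_2(41, 125) = 1/4

Step 1 — x − y = 41 − 125 = -84. Step 2 — v_2(-84) = 2 (factor: -84 = −(2^2 · 21); the sign does not affect v_p). Step 3 — |x − y|_2 = 2^{-2} = 1/4.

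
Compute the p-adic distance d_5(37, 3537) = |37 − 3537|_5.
d_5(37, 3537) = 1/125

Step 1 — x − y = 37 − 3537 = -3500. Step 2 — v_5(-3500) = 3 (factor: -3500 = −(5^3 · 28); the sign does not affect v_p). Step 3 — |x − y|_5 = 5^{-3} = 1/125.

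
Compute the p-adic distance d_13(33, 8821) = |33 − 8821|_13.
d_13(33, 8821) = 1/2197

Step 1 — x − y = 33 − 8821 = -8788. Step 2 — v_13(-8788) = 3 (factor: -8788 = −(13^3 · 4); the sign does not affect v_p). Step 3 — |x − y|_13 = 13^{-3} = 1/2197.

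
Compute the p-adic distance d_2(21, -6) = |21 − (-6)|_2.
d_2(21, -6) = 1

Step 1 — x − y = 21 − (-6) = 27. Step 2 — v_2(27) = 0 (factor: 27 = (2^0 · 27); the sign does not affect v_p). Step 3 — |x − y|_2 = 2^{0} = 1.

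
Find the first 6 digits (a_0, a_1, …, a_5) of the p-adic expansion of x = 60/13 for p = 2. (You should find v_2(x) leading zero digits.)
(a_0, …, a_5) = (0, 0, 1, 1, 0, 1)

v_2(60/13) = 2, so a_0 = ... = a_1 = 0. Factor out: x = 2^2 · u with u = 15/13 a unit in ℤ_2. Expand u iteratively via a_{v+i} = u_i mod 2, u_{i+1} = (u_i − a_{v+i})/2:
  u_0 = 15/13;  a_2 = 1;  u_1 = (u_0 − 1)/2 = 1/13
  u_1 = 1/13;  a_3 = 1;  u_2 = (u_1 − 1)/2 = -6/13
  u_2 = -6/13;  a_4 = 0;  u_3 = (u_2 − 0)/2 = -3/13
  u_3 = -3/13;  a_5 = 1;  u_4 = (u_3 − 1)/2 = -8/13
Digits: (0, 0, 1, 1, 0, 1).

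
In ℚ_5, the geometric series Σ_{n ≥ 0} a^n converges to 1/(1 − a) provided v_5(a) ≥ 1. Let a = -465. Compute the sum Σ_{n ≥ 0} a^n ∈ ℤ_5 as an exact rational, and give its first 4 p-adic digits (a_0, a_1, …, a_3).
Σ a^n = 1/(1 − a) = 1/466;  first 4 digits = (1, 2, 0, 4)

v_5(a) = 1 ≥ 1, so the series converges in ℤ_5 to 1/(1 − a) = 1/(1 − (-465)) = 1/466. Expand this rational in ℤ_5: compute digits iteratively via d_i = x_i mod 5, x_{i+1} = (x_i − d_i)/5. The first 4 digits are (1, 2, 0, 4).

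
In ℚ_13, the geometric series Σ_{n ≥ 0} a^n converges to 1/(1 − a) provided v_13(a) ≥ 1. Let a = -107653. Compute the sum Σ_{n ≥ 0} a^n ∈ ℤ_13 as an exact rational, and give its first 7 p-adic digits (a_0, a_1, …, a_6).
Σ a^n = 1/(1 − a) = 1/107654;  first 7 digits = (1, 0, 0, 3, 9, 12, 8)

v_13(a) = 3 ≥ 1, so the series converges in ℤ_13 to 1/(1 − a) = 1/(1 − (-107653)) = 1/107654. Expand this rational in ℤ_13: compute digits iteratively via d_i = x_i mod 13, x_{i+1} = (x_i − d_i)/13. The first 7 digits are (1, 0, 0, 3, 9, 12, 8).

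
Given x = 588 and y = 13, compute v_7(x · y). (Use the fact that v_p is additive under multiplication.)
v_7(7644) = 2

v_p(x) = 2 (factor: 588 = 7^2 · 12); v_p(y) = 0 (factor: 13 = 7^0 · 13). Additivity: v_p(xy) = v_p(x) + v_p(y) = 2 + 0 = 2. (Direct check: xy = 7644 = 7^2 · (156).)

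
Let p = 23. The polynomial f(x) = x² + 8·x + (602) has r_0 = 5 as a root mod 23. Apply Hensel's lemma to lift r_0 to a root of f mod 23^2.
r_1 = 350 (mod 529)

Hensel: r_{i+1} = r_i − f(r_i)·(f′(r_i))^{-1} mod 23^{i+2}, f′(x) = 2x + 8. Iterate:
  r_0 = 5 (mod 23)
  r_1 = 350 (mod 529)
Final: r = 350 satisfies f(r) ≡ 0 mod 23^2.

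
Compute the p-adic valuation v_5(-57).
v_5(-57) = 0

v_5(n) is the largest exponent k such that 5^k divides n. Factor out: -57 = -5^0 · 57. (Sign doesn't affect v_p.) So v_5(-57) = 0.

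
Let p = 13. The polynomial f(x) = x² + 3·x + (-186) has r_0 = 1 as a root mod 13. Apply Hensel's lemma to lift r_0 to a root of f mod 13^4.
r_3 = 14132 (mod 28561)

Hensel: r_{i+1} = r_i − f(r_i)·(f′(r_i))^{-1} mod 13^{i+2}, f′(x) = 2x + 3. Iterate:
  r_0 = 1 (mod 13)
  r_1 = 105 (mod 169)
  r_2 = 950 (mod 2197)
  r_3 = 14132 (mod 28561)
Final: r = 14132 satisfies f(r) ≡ 0 mod 13^4.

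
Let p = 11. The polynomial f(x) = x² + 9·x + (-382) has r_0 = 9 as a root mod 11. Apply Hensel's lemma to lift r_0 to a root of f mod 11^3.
r_2 = 537 (mod 1331)

Hensel: r_{i+1} = r_i − f(r_i)·(f′(r_i))^{-1} mod 11^{i+2}, f′(x) = 2x + 9. Iterate:
  r_0 = 9 (mod 11)
  r_1 = 53 (mod 121)
  r_2 = 537 (mod 1331)
Final: r = 537 satisfies f(r) ≡ 0 mod 11^3.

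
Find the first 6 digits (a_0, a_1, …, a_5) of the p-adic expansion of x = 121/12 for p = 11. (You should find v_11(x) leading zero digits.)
(a_0, …, a_5) = (0, 0, 1, 10, 0, 10)

v_11(121/12) = 2, so a_0 = ... = a_1 = 0. Factor out: x = 11^2 · u with u = 1/12 a unit in ℤ_11. Expand u iteratively via a_{v+i} = u_i mod 11, u_{i+1} = (u_i − a_{v+i})/11:
  u_0 = 1/12;  a_2 = 1;  u_1 = (u_0 − 1)/11 = -1/12
  u_1 = -1/12;  a_3 = 10;  u_2 = (u_1 − 10)/11 = -11/12
  u_2 = -11/12;  a_4 = 0;  u_3 = (u_2 − 0)/11 = -1/12
  u_3 = -1/12;  a_5 = 10;  u_4 = (u_3 − 10)/11 = -11/12
Digits: (0, 0, 1, 10, 0, 10).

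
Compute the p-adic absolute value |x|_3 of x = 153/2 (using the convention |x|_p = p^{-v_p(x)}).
|153/2|_3 = 1/9

Step 1 — compute v_3(x) by factoring powers of 3 out of the numerator and denominator: v_3(153/2) = 2. Step 2 — apply |x|_p = p^{-v_p(x)} = 3^{-2} = 1/9.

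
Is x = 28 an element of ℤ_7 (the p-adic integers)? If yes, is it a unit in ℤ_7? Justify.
x ∈ ℤ_7 but not a unit; v_7(x) = 1 > 0

ℤ_7 = {x ∈ ℚ_7 : v_7(x) ≥ 0} and ℤ_7^× = {x ∈ ℤ_7 : v_7(x) = 0}. Here v_7(28) = v_7(num) − v_7(den) = 1; compare against these criteria.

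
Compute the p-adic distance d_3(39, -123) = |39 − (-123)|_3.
d_3(39, -123) = 1/81

Step 1 — x − y = 39 − (-123) = 162. Step 2 — v_3(162) = 4 (factor: 162 = (3^4 · 2); the sign does not affect v_p). Step 3 — |x − y|_3 = 3^{-4} = 1/81.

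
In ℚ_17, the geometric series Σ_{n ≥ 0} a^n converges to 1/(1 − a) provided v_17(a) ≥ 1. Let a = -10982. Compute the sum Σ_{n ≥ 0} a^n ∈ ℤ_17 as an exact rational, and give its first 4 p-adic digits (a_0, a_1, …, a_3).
Σ a^n = 1/(1 − a) = 1/10983;  first 4 digits = (1, 0, 13, 14)

v_17(a) = 2 ≥ 1, so the series converges in ℤ_17 to 1/(1 − a) = 1/(1 − (-10982)) = 1/10983. Expand this rational in ℤ_17: compute digits iteratively via d_i = x_i mod 17, x_{i+1} = (x_i − d_i)/17. The first 4 digits are (1, 0, 13, 14).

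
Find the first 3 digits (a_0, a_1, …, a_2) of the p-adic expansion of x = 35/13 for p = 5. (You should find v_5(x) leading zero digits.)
(a_0, …, a_2) = (0, 4, 2)

v_5(35/13) = 1, so a_0 = ... = a_0 = 0. Factor out: x = 5^1 · u with u = 7/13 a unit in ℤ_5. Expand u iteratively via a_{v+i} = u_i mod 5, u_{i+1} = (u_i − a_{v+i})/5:
  u_0 = 7/13;  a_1 = 4;  u_1 = (u_0 − 4)/5 = -9/13
  u_1 = -9/13;  a_2 = 2;  u_2 = (u_1 − 2)/5 = -7/13
Digits: (0, 4, 2).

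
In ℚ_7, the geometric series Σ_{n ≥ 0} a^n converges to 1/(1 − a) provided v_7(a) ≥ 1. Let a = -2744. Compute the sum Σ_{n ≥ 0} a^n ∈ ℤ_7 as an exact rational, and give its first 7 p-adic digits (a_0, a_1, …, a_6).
Σ a^n = 1/(1 − a) = 1/2745;  first 7 digits = (1, 0, 0, 6, 5, 6, 0)

v_7(a) = 3 ≥ 1, so the series converges in ℤ_7 to 1/(1 − a) = 1/(1 − (-2744)) = 1/2745. Expand this rational in ℤ_7: compute digits iteratively via d_i = x_i mod 7, x_{i+1} = (x_i − d_i)/7. The first 7 digits are (1, 0, 0, 6, 5, 6, 0).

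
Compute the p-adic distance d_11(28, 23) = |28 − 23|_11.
d_11(28, 23) = 1

Step 1 — x − y = 28 − 23 = 5. Step 2 — v_11(5) = 0 (factor: 5 = (11^0 · 5); the sign does not affect v_p). Step 3 — |x − y|_11 = 11^{0} = 1.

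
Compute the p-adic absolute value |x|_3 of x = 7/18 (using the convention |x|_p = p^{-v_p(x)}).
|7/18|_3 = 9

Step 1 — compute v_3(x) by factoring powers of 3 out of the numerator and denominator: v_3(7/18) = -2. Step 2 — apply |x|_p = p^{-v_p(x)} = 3^{2} = 9.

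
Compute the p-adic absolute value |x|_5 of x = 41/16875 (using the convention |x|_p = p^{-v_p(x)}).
|41/16875|_5 = 625

Step 1 — compute v_5(x) by factoring powers of 5 out of the numerator and denominator: v_5(41/16875) = -4. Step 2 — apply |x|_p = p^{-v_p(x)} = 5^{4} = 625.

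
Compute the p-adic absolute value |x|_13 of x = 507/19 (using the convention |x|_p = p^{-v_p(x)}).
|507/19|_13 = 1/169

Step 1 — compute v_13(x) by factoring powers of 13 out of the numerator and denominator: v_13(507/19) = 2. Step 2 — apply |x|_p = p^{-v_p(x)} = 13^{-2} = 1/169.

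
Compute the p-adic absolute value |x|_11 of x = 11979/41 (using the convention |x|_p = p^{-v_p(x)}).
|11979/41|_11 = 1/1331

Step 1 — compute v_11(x) by factoring powers of 11 out of the numerator and denominator: v_11(11979/41) = 3. Step 2 — apply |x|_p = p^{-v_p(x)} = 11^{-3} = 1/1331.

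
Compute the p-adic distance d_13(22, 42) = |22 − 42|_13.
d_13(22, 42) = 1

Step 1 — x − y = 22 − 42 = -20. Step 2 — v_13(-20) = 0 (factor: -20 = −(13^0 · 20); the sign does not affect v_p). Step 3 — |x − y|_13 = 13^{0} = 1.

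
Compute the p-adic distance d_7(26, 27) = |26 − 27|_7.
d_7(26, 27) = 1

Step 1 — x − y = 26 − 27 = -1. Step 2 — v_7(-1) = 0 (factor: -1 = −(7^0 · 1); the sign does not affect v_p). Step 3 — |x − y|_7 = 7^{0} = 1.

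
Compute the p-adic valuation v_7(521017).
v_7(521017) = 5

v_7(n) is the largest exponent k such that 7^k divides n. Factor out: 521017 = 7^5 · 31. (Sign doesn't affect v_p.) So v_7(521017) = 5.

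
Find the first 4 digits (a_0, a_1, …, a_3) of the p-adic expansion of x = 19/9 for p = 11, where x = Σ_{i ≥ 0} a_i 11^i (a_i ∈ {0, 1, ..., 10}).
(a_0, …, a_3) = (7, 2, 1, 6)

v_11(19/9) = 0 (numerator and denominator both coprime to 11), so x ∈ ℤ_11^×. Compute digits iteratively via a_i = x_i mod 11, x_{i+1} = (x_i − a_i)/11, with x_0 = x:
  x_0 = 19/9;  a_0 = 7;  x_1 = (x_0 − 7)/11 = -4/9
  x_1 = -4/9;  a_1 = 2;  x_2 = (x_1 − 2)/11 = -2/9
  x_2 = -2/9;  a_2 = 1;  x_3 = (x_2 − 1)/11 = -1/9
  x_3 = -1/9;  a_3 = 6;  x_4 = (x_3 − 6)/11 = -5/9
Digits: (7, 2, 1, 6).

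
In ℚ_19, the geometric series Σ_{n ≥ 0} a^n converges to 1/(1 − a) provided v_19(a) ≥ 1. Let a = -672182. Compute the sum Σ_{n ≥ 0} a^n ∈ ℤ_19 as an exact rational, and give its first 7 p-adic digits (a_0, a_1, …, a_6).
Σ a^n = 1/(1 − a) = 1/672183;  first 7 digits = (1, 0, 0, 16, 13, 18, 8)

v_19(a) = 3 ≥ 1, so the series converges in ℤ_19 to 1/(1 − a) = 1/(1 − (-672182)) = 1/672183. Expand this rational in ℤ_19: compute digits iteratively via d_i = x_i mod 19, x_{i+1} = (x_i − d_i)/19. The first 7 digits are (1, 0, 0, 16, 13, 18, 8).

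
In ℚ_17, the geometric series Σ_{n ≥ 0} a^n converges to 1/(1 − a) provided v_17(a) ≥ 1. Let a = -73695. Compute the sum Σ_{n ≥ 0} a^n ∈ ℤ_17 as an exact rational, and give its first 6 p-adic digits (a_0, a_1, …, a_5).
Σ a^n = 1/(1 − a) = 1/73696;  first 6 digits = (1, 0, 0, 2, 16, 16)

v_17(a) = 3 ≥ 1, so the series converges in ℤ_17 to 1/(1 − a) = 1/(1 − (-73695)) = 1/73696. Expand this rational in ℤ_17: compute digits iteratively via d_i = x_i mod 17, x_{i+1} = (x_i − d_i)/17. The first 6 digits are (1, 0, 0, 2, 16, 16).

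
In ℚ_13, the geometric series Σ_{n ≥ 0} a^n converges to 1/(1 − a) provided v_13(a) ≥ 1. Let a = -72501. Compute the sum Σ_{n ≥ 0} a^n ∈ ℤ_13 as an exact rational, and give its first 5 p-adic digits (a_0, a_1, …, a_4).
Σ a^n = 1/(1 − a) = 1/72502;  first 5 digits = (1, 0, 0, 6, 10)

v_13(a) = 3 ≥ 1, so the series converges in ℤ_13 to 1/(1 − a) = 1/(1 − (-72501)) = 1/72502. Expand this rational in ℤ_13: compute digits iteratively via d_i = x_i mod 13, x_{i+1} = (x_i − d_i)/13. The first 5 digits are (1, 0, 0, 6, 10).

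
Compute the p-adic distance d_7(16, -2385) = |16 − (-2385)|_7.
d_7(16, -2385) = 1/2401

Step 1 — x − y = 16 − (-2385) = 2401. Step 2 — v_7(2401) = 4 (factor: 2401 = (7^4 · 1); the sign does not affect v_p). Step 3 — |x − y|_7 = 7^{-4} = 1/2401.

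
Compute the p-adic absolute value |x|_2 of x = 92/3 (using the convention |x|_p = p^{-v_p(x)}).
|92/3|_2 = 1/4

Step 1 — compute v_2(x) by factoring powers of 2 out of the numerator and denominator: v_2(92/3) = 2. Step 2 — apply |x|_p = p^{-v_p(x)} = 2^{-2} = 1/4.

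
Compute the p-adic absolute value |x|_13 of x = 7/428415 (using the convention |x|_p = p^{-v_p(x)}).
|7/428415|_13 = 28561

Step 1 — compute v_13(x) by factoring powers of 13 out of the numerator and denominator: v_13(7/428415) = -4. Step 2 — apply |x|_p = p^{-v_p(x)} = 13^{4} = 28561.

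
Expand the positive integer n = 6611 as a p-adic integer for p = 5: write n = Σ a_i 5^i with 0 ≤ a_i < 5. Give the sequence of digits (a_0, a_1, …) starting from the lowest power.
(a_0, a_1, …) = (1, 2, 4, 2, 0, 2)

Repeated division by 5 gives the digits low-to-high: 6611 = 1 + 2·5^1 + 4·5^2 + 2·5^3 + 2·5^5. Digit sequence: (1, 2, 4, 2, 0, 2).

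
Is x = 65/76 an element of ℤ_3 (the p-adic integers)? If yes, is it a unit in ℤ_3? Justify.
x ∈ ℤ_3^× (unit); v_3(x) = 0

ℤ_3 = {x ∈ ℚ_3 : v_3(x) ≥ 0} and ℤ_3^× = {x ∈ ℤ_3 : v_3(x) = 0}. Here v_3(65/76) = v_3(num) − v_3(den) = 0; compare against these criteria.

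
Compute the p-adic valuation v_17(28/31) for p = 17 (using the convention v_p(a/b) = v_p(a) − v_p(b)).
v_17(28/31) = 0

Factor powers of 17 from the numerator and denominator of the reduced fraction: 28 = 17^0 · 28 and 31 = 17^0 · 31. Apply v_p(a/b) = v_p(a) − v_p(b): v_17(28/31) = 0 − 0 = 0.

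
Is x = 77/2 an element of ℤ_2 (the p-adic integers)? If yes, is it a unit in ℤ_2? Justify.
x ∉ ℤ_2 (v_2(x) = -1 < 0)

ℤ_2 = {x ∈ ℚ_2 : v_2(x) ≥ 0} and ℤ_2^× = {x ∈ ℤ_2 : v_2(x) = 0}. Here v_2(77/2) = v_2(num) − v_2(den) = -1; compare against these criteria.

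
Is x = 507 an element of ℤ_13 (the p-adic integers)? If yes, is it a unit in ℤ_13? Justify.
x ∈ ℤ_13 but not a unit; v_13(x) = 2 > 0

ℤ_13 = {x ∈ ℚ_13 : v_13(x) ≥ 0} and ℤ_13^× = {x ∈ ℤ_13 : v_13(x) = 0}. Here v_13(507) = v_13(num) − v_13(den) = 2; compare against these criteria.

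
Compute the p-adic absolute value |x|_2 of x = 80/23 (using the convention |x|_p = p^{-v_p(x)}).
|80/23|_2 = 1/16

Step 1 — compute v_2(x) by factoring powers of 2 out of the numerator and denominator: v_2(80/23) = 4. Step 2 — apply |x|_p = p^{-v_p(x)} = 2^{-4} = 1/16.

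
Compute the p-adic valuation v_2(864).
v_2(864) = 5

v_2(n) is the largest exponent k such that 2^k divides n. Factor out: 864 = 2^5 · 27. (Sign doesn't affect v_p.) So v_2(864) = 5.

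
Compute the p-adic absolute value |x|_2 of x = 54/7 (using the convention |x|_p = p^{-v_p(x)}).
|54/7|_2 = 1/2

Step 1 — compute v_2(x) by factoring powers of 2 out of the numerator and denominator: v_2(54/7) = 1. Step 2 — apply |x|_p = p^{-v_p(x)} = 2^{-1} = 1/2.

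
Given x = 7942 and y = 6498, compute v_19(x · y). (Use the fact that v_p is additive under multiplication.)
v_19(51607116) = 4

v_p(x) = 2 (factor: 7942 = 19^2 · 22); v_p(y) = 2 (factor: 6498 = 19^2 · 18). Additivity: v_p(xy) = v_p(x) + v_p(y) = 2 + 2 = 4. (Direct check: xy = 51607116 = 19^4 · (396).)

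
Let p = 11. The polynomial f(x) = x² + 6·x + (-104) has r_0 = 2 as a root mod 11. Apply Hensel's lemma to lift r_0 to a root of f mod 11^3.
r_2 = 35 (mod 1331)

Hensel: r_{i+1} = r_i − f(r_i)·(f′(r_i))^{-1} mod 11^{i+2}, f′(x) = 2x + 6. Iterate:
  r_0 = 2 (mod 11)
  r_1 = 35 (mod 121)
  r_2 = 35 (mod 1331)
Final: r = 35 satisfies f(r) ≡ 0 mod 11^3.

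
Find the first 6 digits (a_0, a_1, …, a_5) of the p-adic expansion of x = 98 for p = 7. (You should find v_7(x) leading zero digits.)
(a_0, …, a_5) = (0, 0, 2, 0, 0, 0)

v_7(98) = 2, so a_0 = ... = a_1 = 0. Factor out: x = 7^2 · u with u = 2 a unit in ℤ_7. Expand u iteratively via a_{v+i} = u_i mod 7, u_{i+1} = (u_i − a_{v+i})/7:
  u_0 = 2;  a_2 = 2;  u_1 = (u_0 − 2)/7 = 0
  u_1 = 0;  a_3 = 0;  u_2 = (u_1 − 0)/7 = 0
  u_2 = 0;  a_4 = 0;  u_3 = (u_2 − 0)/7 = 0
  u_3 = 0;  a_5 = 0;  u_4 = (u_3 − 0)/7 = 0
Digits: (0, 0, 2, 0, 0, 0).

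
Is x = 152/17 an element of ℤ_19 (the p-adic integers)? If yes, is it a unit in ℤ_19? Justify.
x ∈ ℤ_19 but not a unit; v_19(x) = 1 > 0

ℤ_19 = {x ∈ ℚ_19 : v_19(x) ≥ 0} and ℤ_19^× = {x ∈ ℤ_19 : v_19(x) = 0}. Here v_19(152/17) = v_19(num) − v_19(den) = 1; compare against these criteria.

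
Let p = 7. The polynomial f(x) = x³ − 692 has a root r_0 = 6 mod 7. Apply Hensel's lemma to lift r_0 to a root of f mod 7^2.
r_1 = 34 (mod 49)

Hensel: r_{i+1} = r_i − f(r_i)/f′(r_i) mod 7^{i+2}, where f′(x) = 3x². Iterate:
  r_0 = 6 (mod 7)
  r_1 = 34 (mod 49)
Final: r = 34 with f(r) ≡ 0 mod 7^2.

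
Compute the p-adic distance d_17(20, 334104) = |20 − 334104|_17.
d_17(20, 334104) = 1/83521

Step 1 — x − y = 20 − 334104 = -334084. Step 2 — v_17(-334084) = 4 (factor: -334084 = −(17^4 · 4); the sign does not affect v_p). Step 3 — |x − y|_17 = 17^{-4} = 1/83521.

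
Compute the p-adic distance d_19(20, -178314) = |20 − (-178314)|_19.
d_19(20, -178314) = 1/6859

Step 1 — x − y = 20 − (-178314) = 178334. Step 2 — v_19(178334) = 3 (factor: 178334 = (19^3 · 26); the sign does not affect v_p). Step 3 — |x − y|_19 = 19^{-3} = 1/6859.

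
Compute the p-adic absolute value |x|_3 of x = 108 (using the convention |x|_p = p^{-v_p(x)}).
|108|_3 = 1/27

Step 1 — compute v_3(x) by factoring powers of 3 out of the numerator and denominator: v_3(108) = 3. Step 2 — apply |x|_p = p^{-v_p(x)} = 3^{-3} = 1/27.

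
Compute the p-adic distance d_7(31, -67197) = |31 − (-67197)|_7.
d_7(31, -67197) = 1/16807

Step 1 — x − y = 31 − (-67197) = 67228. Step 2 — v_7(67228) = 5 (factor: 67228 = (7^5 · 4); the sign does not affect v_p). Step 3 — |x − y|_7 = 7^{-5} = 1/16807.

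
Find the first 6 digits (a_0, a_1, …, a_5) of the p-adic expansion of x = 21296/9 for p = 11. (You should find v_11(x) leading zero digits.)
(a_0, …, a_5) = (0, 0, 0, 3, 6, 8)

v_11(21296/9) = 3, so a_0 = ... = a_2 = 0. Factor out: x = 11^3 · u with u = 16/9 a unit in ℤ_11. Expand u iteratively via a_{v+i} = u_i mod 11, u_{i+1} = (u_i − a_{v+i})/11:
  u_0 = 16/9;  a_3 = 3;  u_1 = (u_0 − 3)/11 = -1/9
  u_1 = -1/9;  a_4 = 6;  u_2 = (u_1 − 6)/11 = -5/9
  u_2 = -5/9;  a_5 = 8;  u_3 = (u_2 − 8)/11 = -7/9
Digits: (0, 0, 0, 3, 6, 8).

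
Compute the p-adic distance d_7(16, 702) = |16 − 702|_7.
d_7(16, 702) = 1/343

Step 1 — x − y = 16 − 702 = -686. Step 2 — v_7(-686) = 3 (factor: -686 = −(7^3 · 2); the sign does not affect v_p). Step 3 — |x − y|_7 = 7^{-3} = 1/343.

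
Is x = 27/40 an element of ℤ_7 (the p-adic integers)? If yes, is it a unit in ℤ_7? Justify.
x ∈ ℤ_7^× (unit); v_7(x) = 0

ℤ_7 = {x ∈ ℚ_7 : v_7(x) ≥ 0} and ℤ_7^× = {x ∈ ℤ_7 : v_7(x) = 0}. Here v_7(27/40) = v_7(num) − v_7(den) = 0; compare against these criteria.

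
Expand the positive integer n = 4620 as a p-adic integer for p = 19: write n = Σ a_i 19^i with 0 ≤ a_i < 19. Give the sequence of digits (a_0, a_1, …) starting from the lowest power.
(a_0, a_1, …) = (3, 15, 12)

Repeated division by 19 gives the digits low-to-high: 4620 = 3 + 15·19^1 + 12·19^2. Digit sequence: (3, 15, 12).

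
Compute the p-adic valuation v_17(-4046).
v_17(-4046) = 2

v_17(n) is the largest exponent k such that 17^k divides n. Factor out: -4046 = -17^2 · 14. (Sign doesn't affect v_p.) So v_17(-4046) = 2.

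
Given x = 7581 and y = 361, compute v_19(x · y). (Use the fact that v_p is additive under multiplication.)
v_19(2736741) = 4

v_p(x) = 2 (factor: 7581 = 19^2 · 21); v_p(y) = 2 (factor: 361 = 19^2 · 1). Additivity: v_p(xy) = v_p(x) + v_p(y) = 2 + 2 = 4. (Direct check: xy = 2736741 = 19^4 · (21).)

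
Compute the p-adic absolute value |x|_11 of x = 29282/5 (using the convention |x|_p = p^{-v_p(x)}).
|29282/5|_11 = 1/14641

Step 1 — compute v_11(x) by factoring powers of 11 out of the numerator and denominator: v_11(29282/5) = 4. Step 2 — apply |x|_p = p^{-v_p(x)} = 11^{-4} = 1/14641.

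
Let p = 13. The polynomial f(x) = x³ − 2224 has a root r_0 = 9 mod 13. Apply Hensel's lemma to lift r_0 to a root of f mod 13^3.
r_2 = 1283 (mod 2197)

Hensel: r_{i+1} = r_i − f(r_i)/f′(r_i) mod 13^{i+2}, where f′(x) = 3x². Iterate:
  r_0 = 9 (mod 13)
  r_1 = 100 (mod 169)
  r_2 = 1283 (mod 2197)
Final: r = 1283 with f(r) ≡ 0 mod 13^3.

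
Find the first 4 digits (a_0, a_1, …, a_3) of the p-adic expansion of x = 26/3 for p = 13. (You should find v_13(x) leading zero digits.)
(a_0, …, a_3) = (0, 5, 4, 4)

v_13(26/3) = 1, so a_0 = ... = a_0 = 0. Factor out: x = 13^1 · u with u = 2/3 a unit in ℤ_13. Expand u iteratively via a_{v+i} = u_i mod 13, u_{i+1} = (u_i − a_{v+i})/13:
  u_0 = 2/3;  a_1 = 5;  u_1 = (u_0 − 5)/13 = -1/3
  u_1 = -1/3;  a_2 = 4;  u_2 = (u_1 − 4)/13 = -1/3
  u_2 = -1/3;  a_3 = 4;  u_3 = (u_2 − 4)/13 = -1/3
Digits: (0, 5, 4, 4).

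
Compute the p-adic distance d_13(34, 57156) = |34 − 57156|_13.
d_13(34, 57156) = 1/28561

Step 1 — x − y = 34 − 57156 = -57122. Step 2 — v_13(-57122) = 4 (factor: -57122 = −(13^4 · 2); the sign does not affect v_p). Step 3 — |x − y|_13 = 13^{-4} = 1/28561.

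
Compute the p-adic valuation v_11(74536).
v_11(74536) = 3

v_11(n) is the largest exponent k such that 11^k divides n. Factor out: 74536 = 11^3 · 56. (Sign doesn't affect v_p.) So v_11(74536) = 3.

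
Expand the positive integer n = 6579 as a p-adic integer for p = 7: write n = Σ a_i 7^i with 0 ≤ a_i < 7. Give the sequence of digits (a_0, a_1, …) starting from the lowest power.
(a_0, a_1, …) = (6, 1, 1, 5, 2)

Repeated division by 7 gives the digits low-to-high: 6579 = 6 + 1·7^1 + 1·7^2 + 5·7^3 + 2·7^4. Digit sequence: (6, 1, 1, 5, 2).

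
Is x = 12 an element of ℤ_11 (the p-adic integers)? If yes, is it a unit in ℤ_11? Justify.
x ∈ ℤ_11^× (unit); v_11(x) = 0

ℤ_11 = {x ∈ ℚ_11 : v_11(x) ≥ 0} and ℤ_11^× = {x ∈ ℤ_11 : v_11(x) = 0}. Here v_11(12) = v_11(num) − v_11(den) = 0; compare against these criteria.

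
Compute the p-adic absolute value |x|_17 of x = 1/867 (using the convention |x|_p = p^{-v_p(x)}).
|1/867|_17 = 289

Step 1 — compute v_17(x) by factoring powers of 17 out of the numerator and denominator: v_17(1/867) = -2. Step 2 — apply |x|_p = p^{-v_p(x)} = 17^{2} = 289.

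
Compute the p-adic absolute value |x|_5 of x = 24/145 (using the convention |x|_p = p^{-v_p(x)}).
|24/145|_5 = 5

Step 1 — compute v_5(x) by factoring powers of 5 out of the numerator and denominator: v_5(24/145) = -1. Step 2 — apply |x|_p = p^{-v_p(x)} = 5^{1} = 5.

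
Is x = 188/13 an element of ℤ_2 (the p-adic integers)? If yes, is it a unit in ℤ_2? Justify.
x ∈ ℤ_2 but not a unit; v_2(x) = 2 > 0

ℤ_2 = {x ∈ ℚ_2 : v_2(x) ≥ 0} and ℤ_2^× = {x ∈ ℤ_2 : v_2(x) = 0}. Here v_2(188/13) = v_2(num) − v_2(den) = 2; compare against these criteria.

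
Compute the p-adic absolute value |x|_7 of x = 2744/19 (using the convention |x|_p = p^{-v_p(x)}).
|2744/19|_7 = 1/343

Step 1 — compute v_7(x) by factoring powers of 7 out of the numerator and denominator: v_7(2744/19) = 3. Step 2 — apply |x|_p = p^{-v_p(x)} = 7^{-3} = 1/343.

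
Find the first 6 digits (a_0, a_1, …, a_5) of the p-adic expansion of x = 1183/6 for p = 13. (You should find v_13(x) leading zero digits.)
(a_0, …, a_5) = (0, 0, 12, 10, 10, 10)

v_13(1183/6) = 2, so a_0 = ... = a_1 = 0. Factor out: x = 13^2 · u with u = 7/6 a unit in ℤ_13. Expand u iteratively via a_{v+i} = u_i mod 13, u_{i+1} = (u_i − a_{v+i})/13:
  u_0 = 7/6;  a_2 = 12;  u_1 = (u_0 − 12)/13 = -5/6
  u_1 = -5/6;  a_3 = 10;  u_2 = (u_1 − 10)/13 = -5/6
  u_2 = -5/6;  a_4 = 10;  u_3 = (u_2 − 10)/13 = -5/6
  u_3 = -5/6;  a_5 = 10;  u_4 = (u_3 − 10)/13 = -5/6
Digits: (0, 0, 12, 10, 10, 10).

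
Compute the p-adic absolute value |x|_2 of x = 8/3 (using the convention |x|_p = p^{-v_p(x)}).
|8/3|_2 = 1/8

Step 1 — compute v_2(x) by factoring powers of 2 out of the numerator and denominator: v_2(8/3) = 3. Step 2 — apply |x|_p = p^{-v_p(x)} = 2^{-3} = 1/8.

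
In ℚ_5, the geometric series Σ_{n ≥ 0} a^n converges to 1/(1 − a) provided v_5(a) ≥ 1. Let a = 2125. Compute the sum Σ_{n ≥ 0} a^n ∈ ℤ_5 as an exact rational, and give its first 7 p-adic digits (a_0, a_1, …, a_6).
Σ a^n = 1/(1 − a) = -1/2124;  first 7 digits = (1, 0, 0, 2, 3, 0, 4)

v_5(a) = 3 ≥ 1, so the series converges in ℤ_5 to 1/(1 − a) = 1/(1 − 2125) = -1/2124. Expand this rational in ℤ_5: compute digits iteratively via d_i = x_i mod 5, x_{i+1} = (x_i − d_i)/5. The first 7 digits are (1, 0, 0, 2, 3, 0, 4).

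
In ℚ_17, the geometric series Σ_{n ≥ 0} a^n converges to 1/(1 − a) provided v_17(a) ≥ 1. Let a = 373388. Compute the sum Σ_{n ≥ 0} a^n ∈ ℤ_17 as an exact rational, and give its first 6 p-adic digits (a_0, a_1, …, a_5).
Σ a^n = 1/(1 − a) = -1/373387;  first 6 digits = (1, 0, 0, 8, 4, 0)

v_17(a) = 3 ≥ 1, so the series converges in ℤ_17 to 1/(1 − a) = 1/(1 − 373388) = -1/373387. Expand this rational in ℤ_17: compute digits iteratively via d_i = x_i mod 17, x_{i+1} = (x_i − d_i)/17. The first 6 digits are (1, 0, 0, 8, 4, 0).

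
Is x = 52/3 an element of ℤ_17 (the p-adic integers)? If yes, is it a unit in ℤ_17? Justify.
x ∈ ℤ_17^× (unit); v_17(x) = 0

ℤ_17 = {x ∈ ℚ_17 : v_17(x) ≥ 0} and ℤ_17^× = {x ∈ ℤ_17 : v_17(x) = 0}. Here v_17(52/3) = v_17(num) − v_17(den) = 0; compare against these criteria.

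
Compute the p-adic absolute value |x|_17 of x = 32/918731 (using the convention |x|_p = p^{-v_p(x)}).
|32/918731|_17 = 83521

Step 1 — compute v_17(x) by factoring powers of 17 out of the numerator and denominator: v_17(32/918731) = -4. Step 2 — apply |x|_p = p^{-v_p(x)} = 17^{4} = 83521.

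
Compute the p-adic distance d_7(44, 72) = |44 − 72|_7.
d_7(44, 72) = 1/7

Step 1 — x − y = 44 − 72 = -28. Step 2 — v_7(-28) = 1 (factor: -28 = −(7^1 · 4); the sign does not affect v_p). Step 3 — |x − y|_7 = 7^{-1} = 1/7.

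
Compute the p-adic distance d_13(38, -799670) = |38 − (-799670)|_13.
d_13(38, -799670) = 1/28561

Step 1 — x − y = 38 − (-799670) = 799708. Step 2 — v_13(799708) = 4 (factor: 799708 = (13^4 · 28); the sign does not affect v_p). Step 3 — |x − y|_13 = 13^{-4} = 1/28561.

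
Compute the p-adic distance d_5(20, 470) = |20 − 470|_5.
d_5(20, 470) = 1/25

Step 1 — x − y = 20 − 470 = -450. Step 2 — v_5(-450) = 2 (factor: -450 = −(5^2 · 18); the sign does not affect v_p). Step 3 — |x − y|_5 = 5^{-2} = 1/25.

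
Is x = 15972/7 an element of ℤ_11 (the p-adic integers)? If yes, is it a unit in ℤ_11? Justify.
x ∈ ℤ_11 but not a unit; v_11(x) = 3 > 0

ℤ_11 = {x ∈ ℚ_11 : v_11(x) ≥ 0} and ℤ_11^× = {x ∈ ℤ_11 : v_11(x) = 0}. Here v_11(15972/7) = v_11(num) − v_11(den) = 3; compare against these criteria.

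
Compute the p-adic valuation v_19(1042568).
v_19(1042568) = 4

v_19(n) is the largest exponent k such that 19^k divides n. Factor out: 1042568 = 19^4 · 8. (Sign doesn't affect v_p.) So v_19(1042568) = 4.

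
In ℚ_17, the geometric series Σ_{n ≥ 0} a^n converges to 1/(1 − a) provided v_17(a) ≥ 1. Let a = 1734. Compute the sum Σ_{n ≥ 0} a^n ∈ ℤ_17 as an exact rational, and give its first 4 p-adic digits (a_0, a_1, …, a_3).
Σ a^n = 1/(1 − a) = -1/1733;  first 4 digits = (1, 0, 6, 0)

v_17(a) = 2 ≥ 1, so the series converges in ℤ_17 to 1/(1 − a) = 1/(1 − 1734) = -1/1733. Expand this rational in ℤ_17: compute digits iteratively via d_i = x_i mod 17, x_{i+1} = (x_i − d_i)/17. The first 4 digits are (1, 0, 6, 0).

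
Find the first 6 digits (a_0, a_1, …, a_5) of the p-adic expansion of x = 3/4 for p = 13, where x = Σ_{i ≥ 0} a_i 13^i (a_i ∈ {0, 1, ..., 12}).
(a_0, …, a_5) = (4, 3, 3, 3, 3, 3)

v_13(3/4) = 0 (numerator and denominator both coprime to 13), so x ∈ ℤ_13^×. Compute digits iteratively via a_i = x_i mod 13, x_{i+1} = (x_i − a_i)/13, with x_0 = x:
  x_0 = 3/4;  a_0 = 4;  x_1 = (x_0 − 4)/13 = -1/4
  x_1 = -1/4;  a_1 = 3;  x_2 = (x_1 − 3)/13 = -1/4
  x_2 = -1/4;  a_2 = 3;  x_3 = (x_2 − 3)/13 = -1/4
  x_3 = -1/4;  a_3 = 3;  x_4 = (x_3 − 3)/13 = -1/4
  x_4 = -1/4;  a_4 = 3;  x_5 = (x_4 − 3)/13 = -1/4
  x_5 = -1/4;  a_5 = 3;  x_6 = (x_5 − 3)/13 = -1/4
Digits: (4, 3, 3, 3, 3, 3).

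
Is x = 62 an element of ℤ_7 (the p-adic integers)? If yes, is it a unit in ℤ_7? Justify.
x ∈ ℤ_7^× (unit); v_7(x) = 0

ℤ_7 = {x ∈ ℚ_7 : v_7(x) ≥ 0} and ℤ_7^× = {x ∈ ℤ_7 : v_7(x) = 0}. Here v_7(62) = v_7(num) − v_7(den) = 0; compare against these criteria.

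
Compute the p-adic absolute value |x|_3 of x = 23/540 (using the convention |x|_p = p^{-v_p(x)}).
|23/540|_3 = 27

Step 1 — compute v_3(x) by factoring powers of 3 out of the numerator and denominator: v_3(23/540) = -3. Step 2 — apply |x|_p = p^{-v_p(x)} = 3^{3} = 27.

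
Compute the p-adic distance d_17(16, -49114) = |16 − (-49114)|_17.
d_17(16, -49114) = 1/4913

Step 1 — x − y = 16 − (-49114) = 49130. Step 2 — v_17(49130) = 3 (factor: 49130 = (17^3 · 10); the sign does not affect v_p). Step 3 — |x − y|_17 = 17^{-3} = 1/4913.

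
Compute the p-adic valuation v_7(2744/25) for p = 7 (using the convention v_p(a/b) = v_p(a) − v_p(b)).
v_7(2744/25) = 3

Factor powers of 7 from the numerator and denominator of the reduced fraction: 2744 = 7^3 · 8 and 25 = 7^0 · 25. Apply v_p(a/b) = v_p(a) − v_p(b): v_7(2744/25) = 3 − 0 = 3.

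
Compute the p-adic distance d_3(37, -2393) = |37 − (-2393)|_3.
d_3(37, -2393) = 1/243

Step 1 — x − y = 37 − (-2393) = 2430. Step 2 — v_3(2430) = 5 (factor: 2430 = (3^5 · 10); the sign does not affect v_p). Step 3 — |x − y|_3 = 3^{-5} = 1/243.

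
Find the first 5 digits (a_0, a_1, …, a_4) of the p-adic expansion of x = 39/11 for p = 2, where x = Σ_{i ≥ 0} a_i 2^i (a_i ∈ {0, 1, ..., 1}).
(a_0, …, a_4) = (1, 0, 1, 0, 1)

v_2(39/11) = 0 (numerator and denominator both coprime to 2), so x ∈ ℤ_2^×. Compute digits iteratively via a_i = x_i mod 2, x_{i+1} = (x_i − a_i)/2, with x_0 = x:
  x_0 = 39/11;  a_0 = 1;  x_1 = (x_0 − 1)/2 = 14/11
  x_1 = 14/11;  a_1 = 0;  x_2 = (x_1 − 0)/2 = 7/11
  x_2 = 7/11;  a_2 = 1;  x_3 = (x_2 − 1)/2 = -2/11
  x_3 = -2/11;  a_3 = 0;  x_4 = (x_3 − 0)/2 = -1/11
  x_4 = -1/11;  a_4 = 1;  x_5 = (x_4 − 1)/2 = -6/11
Digits: (1, 0, 1, 0, 1).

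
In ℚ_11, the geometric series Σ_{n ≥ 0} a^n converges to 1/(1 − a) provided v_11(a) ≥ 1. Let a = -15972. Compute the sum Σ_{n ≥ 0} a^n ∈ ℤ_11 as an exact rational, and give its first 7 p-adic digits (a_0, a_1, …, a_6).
Σ a^n = 1/(1 − a) = 1/15973;  first 7 digits = (1, 0, 0, 10, 9, 10, 0)

v_11(a) = 3 ≥ 1, so the series converges in ℤ_11 to 1/(1 − a) = 1/(1 − (-15972)) = 1/15973. Expand this rational in ℤ_11: compute digits iteratively via d_i = x_i mod 11, x_{i+1} = (x_i − d_i)/11. The first 7 digits are (1, 0, 0, 10, 9, 10, 0).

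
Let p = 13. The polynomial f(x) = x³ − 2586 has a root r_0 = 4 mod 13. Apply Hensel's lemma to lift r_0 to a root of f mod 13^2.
r_1 = 134 (mod 169)

Hensel: r_{i+1} = r_i − f(r_i)/f′(r_i) mod 13^{i+2}, where f′(x) = 3x². Iterate:
  r_0 = 4 (mod 13)
  r_1 = 134 (mod 169)
Final: r = 134 with f(r) ≡ 0 mod 13^2.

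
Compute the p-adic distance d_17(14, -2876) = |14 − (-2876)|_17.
d_17(14, -2876) = 1/289

Step 1 — x − y = 14 − (-2876) = 2890. Step 2 — v_17(2890) = 2 (factor: 2890 = (17^2 · 10); the sign does not affect v_p). Step 3 — |x − y|_17 = 17^{-2} = 1/289.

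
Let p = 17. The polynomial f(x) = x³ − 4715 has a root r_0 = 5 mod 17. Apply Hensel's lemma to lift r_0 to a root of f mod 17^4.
r_3 = 61103 (mod 83521)

Hensel: r_{i+1} = r_i − f(r_i)/f′(r_i) mod 17^{i+2}, where f′(x) = 3x². Iterate:
  r_0 = 5 (mod 17)
  r_1 = 124 (mod 289)
  r_2 = 2147 (mod 4913)
  r_3 = 61103 (mod 83521)
Final: r = 61103 with f(r) ≡ 0 mod 17^4.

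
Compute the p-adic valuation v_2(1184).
v_2(1184) = 5

v_2(n) is the largest exponent k such that 2^k divides n. Factor out: 1184 = 2^5 · 37. (Sign doesn't affect v_p.) So v_2(1184) = 5.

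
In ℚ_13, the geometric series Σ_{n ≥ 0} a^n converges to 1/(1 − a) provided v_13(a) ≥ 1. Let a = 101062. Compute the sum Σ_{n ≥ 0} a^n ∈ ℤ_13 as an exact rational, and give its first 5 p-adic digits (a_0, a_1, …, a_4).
Σ a^n = 1/(1 − a) = -1/101061;  first 5 digits = (1, 0, 0, 7, 3)

v_13(a) = 3 ≥ 1, so the series converges in ℤ_13 to 1/(1 − a) = 1/(1 − 101062) = -1/101061. Expand this rational in ℤ_13: compute digits iteratively via d_i = x_i mod 13, x_{i+1} = (x_i − d_i)/13. The first 5 digits are (1, 0, 0, 7, 3).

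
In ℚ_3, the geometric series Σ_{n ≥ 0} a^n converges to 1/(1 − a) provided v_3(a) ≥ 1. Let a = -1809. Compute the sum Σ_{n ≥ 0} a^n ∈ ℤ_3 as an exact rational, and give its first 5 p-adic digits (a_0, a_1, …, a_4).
Σ a^n = 1/(1 − a) = 1/1810;  first 5 digits = (1, 0, 0, 2, 1)

v_3(a) = 3 ≥ 1, so the series converges in ℤ_3 to 1/(1 − a) = 1/(1 − (-1809)) = 1/1810. Expand this rational in ℤ_3: compute digits iteratively via d_i = x_i mod 3, x_{i+1} = (x_i − d_i)/3. The first 5 digits are (1, 0, 0, 2, 1).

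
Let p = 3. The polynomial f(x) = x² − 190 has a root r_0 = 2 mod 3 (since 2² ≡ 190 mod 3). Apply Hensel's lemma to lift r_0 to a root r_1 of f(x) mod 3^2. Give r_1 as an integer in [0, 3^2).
r_1 = 8 (mod 9)

Hensel's recurrence: r_{i+1} = r_i − f(r_i)·(f′(r_i))^{-1} mod 3^{i+2}, with f′(x) = 2x. Iterate:
  r_0 = 2 (mod 3)
  r_1 = 8 (mod 9)
Final: r_1 = 8, and one checks f(r_1) ≡ 0 mod 3^2.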